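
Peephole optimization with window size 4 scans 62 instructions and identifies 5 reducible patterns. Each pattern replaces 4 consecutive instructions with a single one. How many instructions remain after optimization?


Each match removes 3 instructions.
Total removed = 5 * 3 = 15
Remaining = 62 - 15 = 47

47


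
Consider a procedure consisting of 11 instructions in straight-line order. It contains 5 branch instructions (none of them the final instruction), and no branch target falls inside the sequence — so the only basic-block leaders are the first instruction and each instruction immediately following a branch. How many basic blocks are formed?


With no in-sequence branch targets, the leaders are the first instruction plus the instruction after each branch.
Number of basic blocks = branches + 1
= 5 + 1 = 6

6


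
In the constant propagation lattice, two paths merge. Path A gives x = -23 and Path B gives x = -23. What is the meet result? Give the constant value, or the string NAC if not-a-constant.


Meet operation: if both paths give the same constant, result is that constant; if they differ, result is NAC (not-a-constant).
Path A: -23, Path B: -23 -> equal
Result: constant -> -23

-23


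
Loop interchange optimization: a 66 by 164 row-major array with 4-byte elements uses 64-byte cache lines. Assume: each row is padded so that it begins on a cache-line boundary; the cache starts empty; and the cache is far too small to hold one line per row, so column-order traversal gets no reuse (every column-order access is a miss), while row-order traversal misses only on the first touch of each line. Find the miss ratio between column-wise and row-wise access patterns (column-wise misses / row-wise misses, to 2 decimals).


Each row occupies 164 * 4 = 656 bytes and starts on a line boundary, so it spans ceil(656 / 64) = 11 cache lines.
Row-major traversal misses (one per line touched): 66 * ceil(164 * 4 / 64) = 726
Column-major traversal misses (no reuse, every access misses): 66 * 164 = 10824
Ratio = 10824 / 726 = 14.91

14.91


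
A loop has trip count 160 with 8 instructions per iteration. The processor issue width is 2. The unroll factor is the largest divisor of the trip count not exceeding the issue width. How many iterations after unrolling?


Largest divisor of 160 <= 2 is 2
New iterations = 160 / 2 = 80

80


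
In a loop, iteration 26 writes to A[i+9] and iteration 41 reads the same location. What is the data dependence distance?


Distance = read iteration - write iteration
= 41 - 26 = 15

15


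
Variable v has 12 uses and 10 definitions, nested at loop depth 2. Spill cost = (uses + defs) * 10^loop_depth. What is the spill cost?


uses + defs = 12 + 10 = 22
10^2 = 100
Spill cost = 22 * 100 = 2200

2200


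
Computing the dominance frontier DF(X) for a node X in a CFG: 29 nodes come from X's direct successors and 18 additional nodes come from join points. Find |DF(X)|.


DF(X) = direct successor contributions + join point contributions
= 29 + 18 = 47

47


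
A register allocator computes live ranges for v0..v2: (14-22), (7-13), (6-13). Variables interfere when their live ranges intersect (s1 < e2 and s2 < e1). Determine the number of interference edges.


Check all pairs for overlapping intervals.
Two intervals (s1,e1) and (s2,e2) overlap if s1 < e2 and s2 < e1.
v0 (14-22) vs v1..v2: overlaps none -> 0
v1 (7-13) vs v2: overlaps v2 -> 1
Total overlapping pairs = 0 + 1 = 1

1


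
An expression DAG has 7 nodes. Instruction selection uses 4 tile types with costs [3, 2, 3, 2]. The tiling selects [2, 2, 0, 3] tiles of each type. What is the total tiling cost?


Total cost = sum(count_i * cost_i)
= 2*3 + 2*2 + 0*3 + 3*2
= 16

16


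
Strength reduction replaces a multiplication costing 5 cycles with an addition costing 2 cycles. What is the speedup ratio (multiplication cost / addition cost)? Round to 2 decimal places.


Ratio = mult_cost / add_cost = 5 / 2 = 2.5

2.5


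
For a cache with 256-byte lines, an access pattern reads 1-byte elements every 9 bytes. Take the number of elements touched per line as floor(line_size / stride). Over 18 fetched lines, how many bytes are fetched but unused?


Elements per line = floor(256 / 9) = 28
Bytes used per line = 28 * 1 = 28
Wasted per line = 256 - 28 = 228
Total wasted = 228 * 18 = 4104

4104


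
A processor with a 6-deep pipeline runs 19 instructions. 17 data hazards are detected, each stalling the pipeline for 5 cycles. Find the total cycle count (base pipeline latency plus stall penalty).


Base cycles = 6 + 19 - 1 = 24
Total stalls = 17 * 5 = 85
Total = 24 + 85 = 109

109


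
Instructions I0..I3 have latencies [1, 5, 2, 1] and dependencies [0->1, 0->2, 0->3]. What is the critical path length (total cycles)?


Compute longest path through dependency graph: dist(Ik) = max over predecessors of dist + latency(Ik).
dist(I0) = latency 1 = 1
dist(I1) = dist(I0) + 5 = 1 + 5 = 6
dist(I2) = dist(I0) + 2 = 1 + 2 = 3
dist(I3) = dist(I0) + 1 = 1 + 1 = 2
Critical path = max dist = 6

6


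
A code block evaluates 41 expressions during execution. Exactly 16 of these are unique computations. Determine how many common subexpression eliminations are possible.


CSE count = total expressions - unique expressions
= 41 - 16 = 25

25


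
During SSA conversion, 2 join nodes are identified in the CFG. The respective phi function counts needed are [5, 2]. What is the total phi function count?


Total phi functions = sum of phi functions at each join node
= 5 + 2 = 7

7


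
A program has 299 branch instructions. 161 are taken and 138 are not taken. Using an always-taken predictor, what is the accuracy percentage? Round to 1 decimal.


Predictor: always-taken
Correct predictions = 161
Accuracy = 161 / 299 * 100 = 53.8%

53.8


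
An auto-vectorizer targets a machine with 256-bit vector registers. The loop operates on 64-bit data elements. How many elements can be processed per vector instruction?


Width = SIMD bits / data type bits
= 256 / 64 = 4

4


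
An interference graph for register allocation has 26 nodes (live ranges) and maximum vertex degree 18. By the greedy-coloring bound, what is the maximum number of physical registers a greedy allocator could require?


Greedy coloring never needs more than (max_degree + 1) colors: when coloring a vertex, at most max_degree neighbors are already colored.
Upper bound = 18 + 1 = 19

19


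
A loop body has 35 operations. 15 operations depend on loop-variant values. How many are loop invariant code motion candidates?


Invariant candidates = total - loop-dependent
= 35 - 15 = 20

20


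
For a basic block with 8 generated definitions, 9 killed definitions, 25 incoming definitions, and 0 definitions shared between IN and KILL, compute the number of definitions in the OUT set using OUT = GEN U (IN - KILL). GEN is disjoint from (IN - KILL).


IN - KILL: 25 - 0 = 25 surviving definitions
OUT = GEN + surviving = 8 + 25 = 33

33


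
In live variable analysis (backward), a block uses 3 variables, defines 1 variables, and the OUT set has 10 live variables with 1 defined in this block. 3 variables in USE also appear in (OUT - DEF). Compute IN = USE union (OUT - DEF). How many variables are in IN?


OUT - DEF: 10 - 1 = 9
|IN| = |USE| + |OUT - DEF| - |USE ∩ (OUT - DEF)| = 3 + 9 - 3 = 9

9


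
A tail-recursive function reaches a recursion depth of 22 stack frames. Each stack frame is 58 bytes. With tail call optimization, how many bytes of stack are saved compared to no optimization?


Without TCO: 22 * 58 = 1276 bytes
With TCO: reuse 1 frame = 58 bytes
Savings = 1276 - 58 = 1218

1218


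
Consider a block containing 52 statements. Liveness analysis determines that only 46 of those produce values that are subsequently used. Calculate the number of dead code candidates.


Dead code = total statements - live definitions
= 52 - 46 = 6

6


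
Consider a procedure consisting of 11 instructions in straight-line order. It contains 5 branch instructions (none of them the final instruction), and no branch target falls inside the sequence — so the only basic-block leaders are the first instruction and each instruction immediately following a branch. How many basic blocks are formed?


With no in-sequence branch targets, the leaders are the first instruction plus the instruction after each branch.
Number of basic blocks = branches + 1
= 5 + 1 = 6

6


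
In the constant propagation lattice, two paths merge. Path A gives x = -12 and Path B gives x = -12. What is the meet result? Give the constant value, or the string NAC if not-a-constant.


Meet operation: if both paths give the same constant, result is that constant; if they differ, result is NAC (not-a-constant).
Path A: -12, Path B: -12 -> equal
Result: constant -> -12

-12


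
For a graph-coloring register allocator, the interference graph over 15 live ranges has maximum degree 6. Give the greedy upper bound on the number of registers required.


Greedy coloring never needs more than (max_degree + 1) colors: when coloring a vertex, at most max_degree neighbors are already colored.
Upper bound = 6 + 1 = 7

7


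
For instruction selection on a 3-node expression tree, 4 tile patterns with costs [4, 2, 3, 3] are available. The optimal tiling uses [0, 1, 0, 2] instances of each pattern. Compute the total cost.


Total cost = sum(count_i * cost_i)
= 0*4 + 1*2 + 0*3 + 2*3
= 8

8


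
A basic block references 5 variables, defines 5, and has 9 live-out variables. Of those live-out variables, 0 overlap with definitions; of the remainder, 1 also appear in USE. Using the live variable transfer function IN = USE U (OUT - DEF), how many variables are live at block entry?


OUT - DEF: 9 - 0 = 9
|IN| = |USE| + |OUT - DEF| - |USE ∩ (OUT - DEF)| = 5 + 9 - 1 = 13

13


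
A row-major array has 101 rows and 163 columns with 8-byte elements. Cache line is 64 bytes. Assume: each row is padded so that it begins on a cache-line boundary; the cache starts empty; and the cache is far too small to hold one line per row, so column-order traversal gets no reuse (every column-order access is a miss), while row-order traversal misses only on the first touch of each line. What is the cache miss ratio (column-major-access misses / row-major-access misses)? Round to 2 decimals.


Each row occupies 163 * 8 = 1304 bytes and starts on a line boundary, so it spans ceil(1304 / 64) = 21 cache lines.
Row-major traversal misses (one per line touched): 101 * ceil(163 * 8 / 64) = 2121
Column-major traversal misses (no reuse, every access misses): 101 * 163 = 16463
Ratio = 16463 / 2121 = 7.76

7.76


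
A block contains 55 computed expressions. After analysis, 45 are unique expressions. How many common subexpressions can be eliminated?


CSE count = total expressions - unique expressions
= 55 - 45 = 10

10


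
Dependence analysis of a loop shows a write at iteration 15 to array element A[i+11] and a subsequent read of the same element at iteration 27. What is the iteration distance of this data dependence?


Distance = read iteration - write iteration
= 27 - 15 = 12

12


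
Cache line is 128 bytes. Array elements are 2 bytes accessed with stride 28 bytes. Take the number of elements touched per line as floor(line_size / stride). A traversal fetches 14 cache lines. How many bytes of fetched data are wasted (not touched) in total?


Elements per line = floor(128 / 28) = 4
Bytes used per line = 4 * 2 = 8
Wasted per line = 128 - 8 = 120
Total wasted = 120 * 14 = 1680

1680


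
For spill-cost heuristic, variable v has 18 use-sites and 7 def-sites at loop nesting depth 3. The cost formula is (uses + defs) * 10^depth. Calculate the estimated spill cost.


uses + defs = 18 + 7 = 25
10^3 = 1000
Spill cost = 25 * 1000 = 25000

25000


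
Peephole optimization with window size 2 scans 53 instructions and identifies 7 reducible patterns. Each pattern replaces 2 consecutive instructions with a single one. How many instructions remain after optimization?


Each match removes 1 instructions.
Total removed = 7 * 1 = 7
Remaining = 53 - 7 = 46

46


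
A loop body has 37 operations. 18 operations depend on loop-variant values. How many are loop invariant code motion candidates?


Invariant candidates = total - loop-dependent
= 37 - 18 = 19

19


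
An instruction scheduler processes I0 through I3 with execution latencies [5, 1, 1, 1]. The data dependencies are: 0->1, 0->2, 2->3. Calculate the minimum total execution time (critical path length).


Compute longest path through dependency graph: dist(Ik) = max over predecessors of dist + latency(Ik).
dist(I0) = latency 5 = 5
dist(I1) = dist(I0) + 1 = 5 + 1 = 6
dist(I2) = dist(I0) + 1 = 5 + 1 = 6
dist(I3) = dist(I2) + 1 = 6 + 1 = 7
Critical path = max dist = 7

7


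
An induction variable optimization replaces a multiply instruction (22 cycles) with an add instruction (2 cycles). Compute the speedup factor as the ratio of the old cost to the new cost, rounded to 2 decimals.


Ratio = mult_cost / add_cost = 22 / 2 = 11.0

11.0


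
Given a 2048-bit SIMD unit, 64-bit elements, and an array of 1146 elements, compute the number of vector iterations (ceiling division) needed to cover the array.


Width = 2048 / 64 = 32 elements per vector op
Iterations = ceil(1146 / 32) = 36

36


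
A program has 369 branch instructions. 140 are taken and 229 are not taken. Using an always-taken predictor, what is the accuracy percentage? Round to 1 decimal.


Predictor: always-taken
Correct predictions = 140
Accuracy = 140 / 369 * 100 = 37.9%

37.9


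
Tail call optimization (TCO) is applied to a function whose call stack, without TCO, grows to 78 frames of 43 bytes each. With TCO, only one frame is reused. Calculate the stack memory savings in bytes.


Without TCO: 78 * 43 = 3354 bytes
With TCO: reuse 1 frame = 43 bytes
Savings = 3354 - 43 = 3311

3311


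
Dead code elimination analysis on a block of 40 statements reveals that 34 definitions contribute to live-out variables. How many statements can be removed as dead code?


Dead code = total statements - live definitions
= 40 - 34 = 6

6


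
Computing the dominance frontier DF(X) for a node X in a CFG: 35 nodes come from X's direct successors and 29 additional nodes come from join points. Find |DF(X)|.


DF(X) = direct successor contributions + join point contributions
= 35 + 29 = 64

64


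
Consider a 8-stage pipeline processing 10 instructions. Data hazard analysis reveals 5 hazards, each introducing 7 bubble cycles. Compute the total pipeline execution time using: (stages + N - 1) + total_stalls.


Base cycles = 8 + 10 - 1 = 17
Total stalls = 5 * 7 = 35
Total = 17 + 35 = 52

52


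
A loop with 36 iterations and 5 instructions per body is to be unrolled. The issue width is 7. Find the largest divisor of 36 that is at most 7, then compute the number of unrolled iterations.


Largest divisor of 36 <= 7 is 6
New iterations = 36 / 6 = 6

6


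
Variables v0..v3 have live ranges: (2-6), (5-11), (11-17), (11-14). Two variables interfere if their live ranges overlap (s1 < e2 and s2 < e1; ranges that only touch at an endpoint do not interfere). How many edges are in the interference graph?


Check all pairs for overlapping intervals.
Two intervals (s1,e1) and (s2,e2) overlap if s1 < e2 and s2 < e1.
v0 (2-6) vs v1..v3: overlaps v1 -> 1
v1 (5-11) vs v2..v3: overlaps none -> 0
v2 (11-17) vs v3: overlaps v3 -> 1
Total overlapping pairs = 1 + 0 + 1 = 2

2


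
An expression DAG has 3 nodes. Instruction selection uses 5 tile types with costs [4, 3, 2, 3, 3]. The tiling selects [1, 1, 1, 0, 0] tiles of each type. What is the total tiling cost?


Total cost = sum(count_i * cost_i)
= 1*4 + 1*3 + 1*2 + 0*3 + 0*3
= 9

9


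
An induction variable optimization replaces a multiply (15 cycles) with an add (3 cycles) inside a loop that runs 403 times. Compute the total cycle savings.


Per-iteration saving = 15 - 3 = 12
Total saved = 403 * 12 = 4836

4836


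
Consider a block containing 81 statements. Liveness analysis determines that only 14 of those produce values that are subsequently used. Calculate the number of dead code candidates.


Dead code = total statements - live definitions
= 81 - 14 = 67

67


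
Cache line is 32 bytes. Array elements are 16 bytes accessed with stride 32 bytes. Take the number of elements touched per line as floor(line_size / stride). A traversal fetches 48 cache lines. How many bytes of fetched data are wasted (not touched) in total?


Elements per line = floor(32 / 32) = 1
Bytes used per line = 1 * 16 = 16
Wasted per line = 32 - 16 = 16
Total wasted = 16 * 48 = 768

768


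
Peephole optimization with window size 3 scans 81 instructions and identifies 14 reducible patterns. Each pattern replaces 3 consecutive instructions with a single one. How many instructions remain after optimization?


Each match removes 2 instructions.
Total removed = 14 * 2 = 28
Remaining = 81 - 28 = 53

53


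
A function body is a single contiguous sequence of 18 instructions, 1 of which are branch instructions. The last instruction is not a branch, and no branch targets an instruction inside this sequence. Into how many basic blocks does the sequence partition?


With no in-sequence branch targets, the leaders are the first instruction plus the instruction after each branch.
Number of basic blocks = branches + 1
= 1 + 1 = 2

2


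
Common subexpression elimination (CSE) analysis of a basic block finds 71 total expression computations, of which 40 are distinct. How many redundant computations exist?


CSE count = total expressions - unique expressions
= 71 - 40 = 31

31


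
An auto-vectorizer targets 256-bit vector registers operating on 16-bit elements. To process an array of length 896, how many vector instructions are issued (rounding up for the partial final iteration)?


Width = 256 / 16 = 16 elements per vector op
Iterations = ceil(896 / 16) = 56

56


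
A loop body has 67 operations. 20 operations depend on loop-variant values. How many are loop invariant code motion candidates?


Invariant candidates = total - loop-dependent
= 67 - 20 = 47

47


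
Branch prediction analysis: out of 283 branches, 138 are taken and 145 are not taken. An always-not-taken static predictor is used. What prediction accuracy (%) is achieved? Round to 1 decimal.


Predictor: always-not-taken
Correct predictions = 145
Accuracy = 145 / 283 * 100 = 51.2%

51.2


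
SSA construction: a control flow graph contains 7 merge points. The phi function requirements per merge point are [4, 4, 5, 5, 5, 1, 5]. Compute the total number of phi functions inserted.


Total phi functions = sum of phi functions at each join node
= 4 + 4 + 5 + 5 + 5 + 1 + 5 = 29

29


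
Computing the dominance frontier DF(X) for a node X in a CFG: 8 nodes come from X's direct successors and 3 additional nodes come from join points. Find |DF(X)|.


DF(X) = direct successor contributions + join point contributions
= 8 + 3 = 11

11


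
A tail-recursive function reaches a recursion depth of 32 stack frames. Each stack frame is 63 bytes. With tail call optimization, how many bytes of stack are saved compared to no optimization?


Without TCO: 32 * 63 = 2016 bytes
With TCO: reuse 1 frame = 63 bytes
Savings = 2016 - 63 = 1953

1953


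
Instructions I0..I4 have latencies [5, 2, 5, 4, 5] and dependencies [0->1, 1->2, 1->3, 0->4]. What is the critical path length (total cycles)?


Compute longest path through dependency graph: dist(Ik) = max over predecessors of dist + latency(Ik).
dist(I0) = latency 5 = 5
dist(I1) = dist(I0) + 2 = 5 + 2 = 7
dist(I2) = dist(I1) + 5 = 7 + 5 = 12
dist(I3) = dist(I1) + 4 = 7 + 4 = 11
dist(I4) = dist(I0) + 5 = 5 + 5 = 10
Critical path = max dist = 12

12


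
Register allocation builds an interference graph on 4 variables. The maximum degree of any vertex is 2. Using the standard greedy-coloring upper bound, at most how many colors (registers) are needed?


Greedy coloring never needs more than (max_degree + 1) colors: when coloring a vertex, at most max_degree neighbors are already colored.
Upper bound = 2 + 1 = 3

3


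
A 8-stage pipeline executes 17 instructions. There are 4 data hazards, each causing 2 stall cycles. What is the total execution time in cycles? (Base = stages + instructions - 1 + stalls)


Base cycles = 8 + 17 - 1 = 24
Total stalls = 4 * 2 = 8
Total = 24 + 8 = 32

32


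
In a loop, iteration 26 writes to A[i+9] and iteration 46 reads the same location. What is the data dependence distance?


Distance = read iteration - write iteration
= 46 - 26 = 20

20


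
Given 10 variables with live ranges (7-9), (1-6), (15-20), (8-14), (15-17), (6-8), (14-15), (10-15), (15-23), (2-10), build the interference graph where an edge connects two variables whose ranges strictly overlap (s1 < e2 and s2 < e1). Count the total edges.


Check all pairs for overlapping intervals.
Two intervals (s1,e1) and (s2,e2) overlap if s1 < e2 and s2 < e1.
v0 (7-9) vs v1..v9: overlaps v3, v5, v9 -> 3
v1 (1-6) vs v2..v9: overlaps v9 -> 1
v2 (15-20) vs v3..v9: overlaps v4, v8 -> 2
v3 (8-14) vs v4..v9: overlaps v7, v9 -> 2
v4 (15-17) vs v5..v9: overlaps v8 -> 1
v5 (6-8) vs v6..v9: overlaps v9 -> 1
v6 (14-15) vs v7..v9: overlaps v7 -> 1
v7 (10-15) vs v8..v9: overlaps none -> 0
v8 (15-23) vs v9: overlaps none -> 0
Total overlapping pairs = 3 + 1 + 2 + 2 + 1 + 1 + 1 + 0 + 0 = 11

11


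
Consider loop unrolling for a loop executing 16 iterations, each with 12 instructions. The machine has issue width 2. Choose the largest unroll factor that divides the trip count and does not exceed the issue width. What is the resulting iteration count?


Largest divisor of 16 <= 2 is 2
New iterations = 16 / 2 = 8

8


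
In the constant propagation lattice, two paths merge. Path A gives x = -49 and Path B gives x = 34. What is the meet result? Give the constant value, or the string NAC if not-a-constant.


Meet operation: if both paths give the same constant, result is that constant; if they differ, result is NAC (not-a-constant).
Path A: -49, Path B: 34 -> differ
Result: not-a-constant -> NAC

NAC


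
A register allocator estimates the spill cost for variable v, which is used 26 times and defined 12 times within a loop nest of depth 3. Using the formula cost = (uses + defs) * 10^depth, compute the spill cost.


uses + defs = 26 + 12 = 38
10^3 = 1000
Spill cost = 38 * 1000 = 38000

38000


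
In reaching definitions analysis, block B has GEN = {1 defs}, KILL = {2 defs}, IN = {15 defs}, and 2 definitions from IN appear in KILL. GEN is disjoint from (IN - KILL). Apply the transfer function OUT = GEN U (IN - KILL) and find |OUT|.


IN - KILL: 15 - 2 = 13 surviving definitions
OUT = GEN + surviving = 1 + 13 = 14

14


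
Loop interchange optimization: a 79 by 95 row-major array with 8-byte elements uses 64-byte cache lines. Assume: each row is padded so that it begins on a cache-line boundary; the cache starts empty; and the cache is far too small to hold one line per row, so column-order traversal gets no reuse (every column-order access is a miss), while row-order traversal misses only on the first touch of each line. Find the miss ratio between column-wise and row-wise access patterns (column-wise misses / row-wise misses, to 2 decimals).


Each row occupies 95 * 8 = 760 bytes and starts on a line boundary, so it spans ceil(760 / 64) = 12 cache lines.
Row-major traversal misses (one per line touched): 79 * ceil(95 * 8 / 64) = 948
Column-major traversal misses (no reuse, every access misses): 79 * 95 = 7505
Ratio = 7505 / 948 = 7.92

7.92


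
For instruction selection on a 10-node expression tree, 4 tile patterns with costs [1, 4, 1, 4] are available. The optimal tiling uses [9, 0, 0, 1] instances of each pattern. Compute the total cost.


Total cost = sum(count_i * cost_i)
= 9*1 + 0*4 + 0*1 + 1*4
= 13

13


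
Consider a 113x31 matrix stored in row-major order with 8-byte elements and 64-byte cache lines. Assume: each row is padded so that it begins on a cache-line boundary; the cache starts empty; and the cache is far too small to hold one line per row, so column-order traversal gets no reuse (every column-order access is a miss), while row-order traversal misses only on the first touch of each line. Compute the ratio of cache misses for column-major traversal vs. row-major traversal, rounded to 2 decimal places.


Each row occupies 31 * 8 = 248 bytes and starts on a line boundary, so it spans ceil(248 / 64) = 4 cache lines.
Row-major traversal misses (one per line touched): 113 * ceil(31 * 8 / 64) = 452
Column-major traversal misses (no reuse, every access misses): 113 * 31 = 3503
Ratio = 3503 / 452 = 7.75

7.75


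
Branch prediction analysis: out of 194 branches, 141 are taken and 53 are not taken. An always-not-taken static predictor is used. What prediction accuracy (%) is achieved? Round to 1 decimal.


Predictor: always-not-taken
Correct predictions = 53
Accuracy = 53 / 194 * 100 = 27.3%

27.3


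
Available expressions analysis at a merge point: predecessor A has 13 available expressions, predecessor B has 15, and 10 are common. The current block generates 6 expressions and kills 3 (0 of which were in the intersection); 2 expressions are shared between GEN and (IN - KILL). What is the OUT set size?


IN = intersection of predecessors = 10
IN - KILL = 10 - 0 = 10
|OUT| = |GEN| + |IN - KILL| - |GEN ∩ (IN - KILL)| = 6 + 10 - 2 = 14

14


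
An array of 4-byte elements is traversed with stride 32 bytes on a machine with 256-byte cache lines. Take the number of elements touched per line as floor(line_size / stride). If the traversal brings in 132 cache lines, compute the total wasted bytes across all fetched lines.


Elements per line = floor(256 / 32) = 8
Bytes used per line = 8 * 4 = 32
Wasted per line = 256 - 32 = 224
Total wasted = 224 * 132 = 29568

29568


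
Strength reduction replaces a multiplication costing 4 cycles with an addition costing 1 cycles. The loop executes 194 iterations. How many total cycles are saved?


Per-iteration saving = 4 - 1 = 3
Total saved = 194 * 3 = 582

582


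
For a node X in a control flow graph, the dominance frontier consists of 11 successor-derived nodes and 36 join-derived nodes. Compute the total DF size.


DF(X) = direct successor contributions + join point contributions
= 11 + 36 = 47

47


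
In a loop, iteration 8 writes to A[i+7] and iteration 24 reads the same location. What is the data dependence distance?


Distance = read iteration - write iteration
= 24 - 8 = 16

16


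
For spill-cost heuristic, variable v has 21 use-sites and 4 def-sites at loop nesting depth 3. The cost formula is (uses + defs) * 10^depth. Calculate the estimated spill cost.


uses + defs = 21 + 4 = 25
10^3 = 1000
Spill cost = 25 * 1000 = 25000

25000


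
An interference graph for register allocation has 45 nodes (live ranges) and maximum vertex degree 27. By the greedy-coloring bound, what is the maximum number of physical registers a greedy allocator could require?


Greedy coloring never needs more than (max_degree + 1) colors: when coloring a vertex, at most max_degree neighbors are already colored.
Upper bound = 27 + 1 = 28

28


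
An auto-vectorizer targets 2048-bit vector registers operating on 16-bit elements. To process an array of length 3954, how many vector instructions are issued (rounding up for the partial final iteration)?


Width = 2048 / 16 = 128 elements per vector op
Iterations = ceil(3954 / 128) = 31

31


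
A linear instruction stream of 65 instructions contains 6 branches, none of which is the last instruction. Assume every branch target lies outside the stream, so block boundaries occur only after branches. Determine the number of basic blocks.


With no in-sequence branch targets, the leaders are the first instruction plus the instruction after each branch.
Number of basic blocks = branches + 1
= 6 + 1 = 7

7


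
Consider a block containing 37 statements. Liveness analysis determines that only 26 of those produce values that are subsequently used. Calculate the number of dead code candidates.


Dead code = total statements - live definitions
= 37 - 26 = 11

11


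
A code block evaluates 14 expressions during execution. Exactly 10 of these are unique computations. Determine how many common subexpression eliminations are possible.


CSE count = total expressions - unique expressions
= 14 - 10 = 4

4


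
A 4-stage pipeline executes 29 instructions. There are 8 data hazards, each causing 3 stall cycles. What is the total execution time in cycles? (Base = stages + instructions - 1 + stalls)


Base cycles = 4 + 29 - 1 = 32
Total stalls = 8 * 3 = 24
Total = 32 + 24 = 56

56


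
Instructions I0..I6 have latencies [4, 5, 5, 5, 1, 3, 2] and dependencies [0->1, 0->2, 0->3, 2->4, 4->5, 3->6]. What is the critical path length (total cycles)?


Compute longest path through dependency graph: dist(Ik) = max over predecessors of dist + latency(Ik).
dist(I0) = latency 4 = 4
dist(I1) = dist(I0) + 5 = 4 + 5 = 9
dist(I2) = dist(I0) + 5 = 4 + 5 = 9
dist(I3) = dist(I0) + 5 = 4 + 5 = 9
dist(I4) = dist(I2) + 1 = 9 + 1 = 10
dist(I5) = dist(I4) + 3 = 10 + 3 = 13
dist(I6) = dist(I3) + 2 = 9 + 2 = 11
Critical path = max dist = 13

13


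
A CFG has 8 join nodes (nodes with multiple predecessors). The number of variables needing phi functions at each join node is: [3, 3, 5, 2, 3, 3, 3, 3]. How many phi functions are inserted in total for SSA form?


Total phi functions = sum of phi functions at each join node
= 3 + 3 + 5 + 2 + 3 + 3 + 3 + 3 = 25

25


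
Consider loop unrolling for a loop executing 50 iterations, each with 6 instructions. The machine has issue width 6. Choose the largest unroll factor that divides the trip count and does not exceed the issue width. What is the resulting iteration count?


Largest divisor of 50 <= 6 is 5
New iterations = 50 / 5 = 10

10


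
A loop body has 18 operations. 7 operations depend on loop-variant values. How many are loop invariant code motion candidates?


Invariant candidates = total - loop-dependent
= 18 - 7 = 11

11


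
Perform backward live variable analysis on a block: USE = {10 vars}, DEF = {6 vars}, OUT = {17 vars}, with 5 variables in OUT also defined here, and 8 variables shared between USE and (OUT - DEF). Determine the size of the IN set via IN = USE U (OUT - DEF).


OUT - DEF: 17 - 5 = 12
|IN| = |USE| + |OUT - DEF| - |USE ∩ (OUT - DEF)| = 10 + 12 - 8 = 14

14


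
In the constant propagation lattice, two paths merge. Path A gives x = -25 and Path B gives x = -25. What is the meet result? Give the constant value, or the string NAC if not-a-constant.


Meet operation: if both paths give the same constant, result is that constant; if they differ, result is NAC (not-a-constant).
Path A: -25, Path B: -25 -> equal
Result: constant -> -25

-25


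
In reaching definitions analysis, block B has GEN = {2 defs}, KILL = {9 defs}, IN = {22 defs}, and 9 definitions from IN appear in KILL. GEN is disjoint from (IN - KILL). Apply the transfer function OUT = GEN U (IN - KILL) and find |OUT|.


IN - KILL: 22 - 9 = 13 surviving definitions
OUT = GEN + surviving = 2 + 13 = 15

15


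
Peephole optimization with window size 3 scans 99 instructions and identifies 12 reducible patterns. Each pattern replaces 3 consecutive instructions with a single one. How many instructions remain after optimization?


Each match removes 2 instructions.
Total removed = 12 * 2 = 24
Remaining = 99 - 24 = 75

75


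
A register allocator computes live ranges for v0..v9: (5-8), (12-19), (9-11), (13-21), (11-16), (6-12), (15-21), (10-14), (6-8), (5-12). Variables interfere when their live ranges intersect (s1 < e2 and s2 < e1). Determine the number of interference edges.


Check all pairs for overlapping intervals.
Two intervals (s1,e1) and (s2,e2) overlap if s1 < e2 and s2 < e1.
v0 (5-8) vs v1..v9: overlaps v5, v8, v9 -> 3
v1 (12-19) vs v2..v9: overlaps v3, v4, v6, v7 -> 4
v2 (9-11) vs v3..v9: overlaps v5, v7, v9 -> 3
v3 (13-21) vs v4..v9: overlaps v4, v6, v7 -> 3
v4 (11-16) vs v5..v9: overlaps v5, v6, v7, v9 -> 4
v5 (6-12) vs v6..v9: overlaps v7, v8, v9 -> 3
v6 (15-21) vs v7..v9: overlaps none -> 0
v7 (10-14) vs v8..v9: overlaps v9 -> 1
v8 (6-8) vs v9: overlaps v9 -> 1
Total overlapping pairs = 3 + 4 + 3 + 3 + 4 + 3 + 0 + 1 + 1 = 22

22


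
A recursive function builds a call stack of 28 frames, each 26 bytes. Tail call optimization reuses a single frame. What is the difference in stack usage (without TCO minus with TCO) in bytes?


Without TCO: 28 * 26 = 728 bytes
With TCO: reuse 1 frame = 26 bytes
Savings = 728 - 26 = 702

702


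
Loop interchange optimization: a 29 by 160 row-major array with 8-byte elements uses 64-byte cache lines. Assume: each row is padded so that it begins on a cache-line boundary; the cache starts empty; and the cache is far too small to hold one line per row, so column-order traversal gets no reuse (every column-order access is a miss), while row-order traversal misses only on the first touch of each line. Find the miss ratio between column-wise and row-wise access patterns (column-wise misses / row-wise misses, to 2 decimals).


Each row occupies 160 * 8 = 1280 bytes and starts on a line boundary, so it spans ceil(1280 / 64) = 20 cache lines.
Row-major traversal misses (one per line touched): 29 * ceil(160 * 8 / 64) = 580
Column-major traversal misses (no reuse, every access misses): 29 * 160 = 4640
Ratio = 4640 / 580 = 8.0

8.0


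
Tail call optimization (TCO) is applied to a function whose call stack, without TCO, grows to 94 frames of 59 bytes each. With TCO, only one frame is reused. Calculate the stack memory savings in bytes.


Without TCO: 94 * 59 = 5546 bytes
With TCO: reuse 1 frame = 59 bytes
Savings = 5546 - 59 = 5487

5487


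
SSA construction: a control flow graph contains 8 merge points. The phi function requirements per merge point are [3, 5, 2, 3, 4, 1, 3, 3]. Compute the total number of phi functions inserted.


Total phi functions = sum of phi functions at each join node
= 3 + 5 + 2 + 3 + 4 + 1 + 3 + 3 = 24

24


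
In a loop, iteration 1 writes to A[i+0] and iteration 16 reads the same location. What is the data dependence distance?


Distance = read iteration - write iteration
= 16 - 1 = 15

15


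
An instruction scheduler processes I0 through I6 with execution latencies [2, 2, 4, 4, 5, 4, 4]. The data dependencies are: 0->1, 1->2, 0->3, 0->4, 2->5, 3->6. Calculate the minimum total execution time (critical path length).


Compute longest path through dependency graph: dist(Ik) = max over predecessors of dist + latency(Ik).
dist(I0) = latency 2 = 2
dist(I1) = dist(I0) + 2 = 2 + 2 = 4
dist(I2) = dist(I1) + 4 = 4 + 4 = 8
dist(I3) = dist(I0) + 4 = 2 + 4 = 6
dist(I4) = dist(I0) + 5 = 2 + 5 = 7
dist(I5) = dist(I2) + 4 = 8 + 4 = 12
dist(I6) = dist(I3) + 4 = 6 + 4 = 10
Critical path = max dist = 12

12


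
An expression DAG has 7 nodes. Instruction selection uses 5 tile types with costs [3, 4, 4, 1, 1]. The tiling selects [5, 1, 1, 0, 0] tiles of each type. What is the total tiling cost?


Total cost = sum(count_i * cost_i)
= 5*3 + 1*4 + 1*4 + 0*1 + 0*1
= 23

23


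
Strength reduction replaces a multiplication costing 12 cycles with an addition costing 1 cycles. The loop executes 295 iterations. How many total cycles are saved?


Per-iteration saving = 12 - 1 = 11
Total saved = 295 * 11 = 3245

3245


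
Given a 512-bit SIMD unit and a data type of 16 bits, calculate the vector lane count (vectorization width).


Width = SIMD bits / data type bits
= 512 / 16 = 32

32


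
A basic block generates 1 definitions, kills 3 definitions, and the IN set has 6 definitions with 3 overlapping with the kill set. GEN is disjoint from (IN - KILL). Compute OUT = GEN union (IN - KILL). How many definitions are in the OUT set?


IN - KILL: 6 - 3 = 3 surviving definitions
OUT = GEN + surviving = 1 + 3 = 4

4


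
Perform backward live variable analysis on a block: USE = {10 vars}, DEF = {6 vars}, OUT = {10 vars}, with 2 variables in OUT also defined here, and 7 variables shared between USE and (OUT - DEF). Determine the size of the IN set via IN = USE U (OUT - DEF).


OUT - DEF: 10 - 2 = 8
|IN| = |USE| + |OUT - DEF| - |USE ∩ (OUT - DEF)| = 10 + 8 - 7 = 11

11


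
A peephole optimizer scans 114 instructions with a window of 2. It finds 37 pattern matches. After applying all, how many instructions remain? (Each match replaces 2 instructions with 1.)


Each match removes 1 instructions.
Total removed = 37 * 1 = 37
Remaining = 114 - 37 = 77

77


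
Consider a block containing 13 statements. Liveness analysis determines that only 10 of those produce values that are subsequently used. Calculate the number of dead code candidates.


Dead code = total statements - live definitions
= 13 - 10 = 3

3


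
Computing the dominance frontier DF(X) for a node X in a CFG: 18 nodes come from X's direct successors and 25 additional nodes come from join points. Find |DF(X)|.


DF(X) = direct successor contributions + join point contributions
= 18 + 25 = 43

43


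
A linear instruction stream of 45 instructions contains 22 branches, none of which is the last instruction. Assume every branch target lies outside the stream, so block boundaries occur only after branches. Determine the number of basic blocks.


With no in-sequence branch targets, the leaders are the first instruction plus the instruction after each branch.
Number of basic blocks = branches + 1
= 22 + 1 = 23

23


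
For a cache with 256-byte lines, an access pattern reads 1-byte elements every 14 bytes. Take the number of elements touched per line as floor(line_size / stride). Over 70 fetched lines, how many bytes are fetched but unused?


Elements per line = floor(256 / 14) = 18
Bytes used per line = 18 * 1 = 18
Wasted per line = 256 - 18 = 238
Total wasted = 238 * 70 = 16660

16660


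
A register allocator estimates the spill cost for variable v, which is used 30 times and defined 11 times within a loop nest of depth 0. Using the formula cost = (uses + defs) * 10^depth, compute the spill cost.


uses + defs = 30 + 11 = 41
10^0 = 1
Spill cost = 41 * 1 = 41

41


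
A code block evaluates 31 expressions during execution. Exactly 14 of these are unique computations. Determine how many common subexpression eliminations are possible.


CSE count = total expressions - unique expressions
= 31 - 14 = 17

17


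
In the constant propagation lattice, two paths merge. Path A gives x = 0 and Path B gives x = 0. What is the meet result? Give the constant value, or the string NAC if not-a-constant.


Meet operation: if both paths give the same constant, result is that constant; if they differ, result is NAC (not-a-constant).
Path A: 0, Path B: 0 -> equal
Result: constant -> 0

0


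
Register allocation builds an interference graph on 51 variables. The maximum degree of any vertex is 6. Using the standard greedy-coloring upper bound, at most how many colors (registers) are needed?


Greedy coloring never needs more than (max_degree + 1) colors: when coloring a vertex, at most max_degree neighbors are already colored.
Upper bound = 6 + 1 = 7

7


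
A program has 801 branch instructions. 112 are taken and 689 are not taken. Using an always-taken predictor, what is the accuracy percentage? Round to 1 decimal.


Predictor: always-taken
Correct predictions = 112
Accuracy = 112 / 801 * 100 = 14.0%

14.0


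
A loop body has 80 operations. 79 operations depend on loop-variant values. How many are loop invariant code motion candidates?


Invariant candidates = total - loop-dependent
= 80 - 79 = 1

1


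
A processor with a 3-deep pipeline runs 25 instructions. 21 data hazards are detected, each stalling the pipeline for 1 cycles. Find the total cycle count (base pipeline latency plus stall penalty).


Base cycles = 3 + 25 - 1 = 27
Total stalls = 21 * 1 = 21
Total = 27 + 21 = 48

48
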